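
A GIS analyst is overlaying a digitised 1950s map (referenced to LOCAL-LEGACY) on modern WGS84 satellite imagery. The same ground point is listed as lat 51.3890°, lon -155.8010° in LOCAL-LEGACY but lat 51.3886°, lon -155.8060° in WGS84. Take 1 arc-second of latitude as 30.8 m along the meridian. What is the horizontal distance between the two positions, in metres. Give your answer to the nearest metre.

Δφ = 51.3886° − 51.3890° = -0.0004°; Δλ = -155.8060° − -155.8010° = -0.0050°.
1° of latitude = 3600 × 30.80 = 110880 m.
ΔN = Δφ × 110880 = -44.4 m; ΔE = Δλ × 110880 × cos(51.3890°) = -0.0050 × 110880 × 0.624030 = -346.0 m.
Distance = √(ΔE² + ΔN²) = √((-346.0)² + (-44.4)²) = 348.8 m.

349 m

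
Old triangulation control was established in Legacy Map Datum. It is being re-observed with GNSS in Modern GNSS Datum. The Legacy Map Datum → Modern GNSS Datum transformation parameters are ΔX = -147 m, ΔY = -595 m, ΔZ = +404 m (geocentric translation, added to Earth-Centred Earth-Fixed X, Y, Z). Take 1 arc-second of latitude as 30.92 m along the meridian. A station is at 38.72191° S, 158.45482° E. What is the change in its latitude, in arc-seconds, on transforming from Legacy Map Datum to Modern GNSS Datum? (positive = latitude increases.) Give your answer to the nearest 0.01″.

Δφ = 8.54″

sin φ = -0.625541, cos φ = 0.780191, sin λ = 0.367235, cos λ = -0.930128.
North component: ΔN = −sin φ cos λ·ΔX − sin φ sin λ·ΔY + cos φ·ΔZ = −(-0.625541)(-0.930128)(-147) − (-0.625541)(0.367235)(-595) + (0.780191)(404) = 264.04 m.
1° of latitude spans 3600 × 30.92 = 111312 m, so Δφ = 264.04 / 111312 × 3600 = 8.540″.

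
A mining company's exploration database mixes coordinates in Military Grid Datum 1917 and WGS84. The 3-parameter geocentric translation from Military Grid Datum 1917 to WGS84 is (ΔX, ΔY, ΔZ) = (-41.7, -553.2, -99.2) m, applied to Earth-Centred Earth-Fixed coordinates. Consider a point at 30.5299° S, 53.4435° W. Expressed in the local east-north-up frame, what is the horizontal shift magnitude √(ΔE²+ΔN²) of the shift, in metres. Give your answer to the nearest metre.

The local east axis at (φ, λ) is (−sin λ, cos λ, 0), so ΔE = −sin(-53.4435°)·(-41.7) + cos(-53.4435°)·(-553.2) = -362.99 m.
The local north axis is (−sin φ cos λ, −sin φ sin λ, cos φ), giving ΔN = -12.617 + 225.734 − 85.447 = 127.67 m.
Horizontal magnitude = √(ΔE² + ΔN²) = √((-362.99)² + 127.67²) = 384.79 m.

385 m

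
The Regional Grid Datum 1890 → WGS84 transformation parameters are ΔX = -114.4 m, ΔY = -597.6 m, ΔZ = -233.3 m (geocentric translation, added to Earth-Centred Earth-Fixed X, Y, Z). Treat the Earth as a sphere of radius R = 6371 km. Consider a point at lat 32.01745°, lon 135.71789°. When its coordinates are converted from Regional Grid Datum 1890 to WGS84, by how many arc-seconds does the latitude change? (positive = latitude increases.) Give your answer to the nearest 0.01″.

Δφ = -0.65″

sin φ = 0.530178, cos φ = 0.847887, sin λ = 0.698192, cos λ = -0.715911.
North component: ΔN = −sin φ cos λ·ΔX − sin φ sin λ·ΔY + cos φ·ΔZ = −(0.530178)(-0.715911)(-114.4) − (0.530178)(0.698192)(-597.6) + (0.847887)(-233.3) = -20.02 m.
1° of latitude spans πR/180 = 111195 m, so Δφ = -20.02 / 111195 × 3600 = -0.648″.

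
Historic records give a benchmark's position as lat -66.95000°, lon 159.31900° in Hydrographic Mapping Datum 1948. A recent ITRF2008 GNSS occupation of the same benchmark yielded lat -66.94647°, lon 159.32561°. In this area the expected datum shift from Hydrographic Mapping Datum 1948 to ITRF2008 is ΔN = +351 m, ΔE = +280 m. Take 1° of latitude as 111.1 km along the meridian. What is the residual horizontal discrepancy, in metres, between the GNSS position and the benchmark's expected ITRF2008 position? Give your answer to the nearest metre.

42 m

Observed coordinate differences: Δφ = +0.00353°, Δλ = +0.00661°.
Converting to metres (1° lat = 111100 m, cos φ = 0.391534): observed ΔN = 392.2 m, observed ΔE = 287.5 m.
Subtracting the expected shift leaves a residual of 392.2 − (351) = 41.2 m north and 287.5 − (280) = 7.5 m east.
Residual distance = √(41.2² + 7.5²) = 41.9 m.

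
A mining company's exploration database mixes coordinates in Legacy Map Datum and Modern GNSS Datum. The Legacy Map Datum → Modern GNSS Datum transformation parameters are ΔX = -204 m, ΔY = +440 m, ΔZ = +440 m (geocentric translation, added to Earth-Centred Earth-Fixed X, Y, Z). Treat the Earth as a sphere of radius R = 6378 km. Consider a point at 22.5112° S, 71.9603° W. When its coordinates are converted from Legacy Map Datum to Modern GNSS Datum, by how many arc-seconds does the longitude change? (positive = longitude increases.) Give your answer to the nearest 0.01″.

sin φ = -0.382864, cos φ = 0.923805, sin λ = -0.950842, cos λ = 0.309676.
East component: ΔE = −sin λ·ΔX + cos λ·ΔY = −(-0.950842)(-204) + (0.309676)(440) = -57.71 m.
1° of latitude spans πR/180 = 111317 m; at latitude φ, 1° of longitude spans that × cos φ = 102835.3 m, so Δλ = -57.71 / 102835.3 × 3600 = -2.020″.

Δλ = -2.02″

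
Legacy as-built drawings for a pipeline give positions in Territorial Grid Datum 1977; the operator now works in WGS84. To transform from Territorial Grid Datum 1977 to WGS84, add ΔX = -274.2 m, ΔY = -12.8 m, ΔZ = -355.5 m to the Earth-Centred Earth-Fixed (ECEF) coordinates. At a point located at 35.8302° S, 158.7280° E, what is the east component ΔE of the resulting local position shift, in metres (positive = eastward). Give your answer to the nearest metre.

The local east axis at (φ, λ) is (−sin λ, cos λ, 0), so ΔE = −sin(158.7280°)·(-274.2) + cos(158.7280°)·(-12.8) = 111.41 m.

ΔE = 111 m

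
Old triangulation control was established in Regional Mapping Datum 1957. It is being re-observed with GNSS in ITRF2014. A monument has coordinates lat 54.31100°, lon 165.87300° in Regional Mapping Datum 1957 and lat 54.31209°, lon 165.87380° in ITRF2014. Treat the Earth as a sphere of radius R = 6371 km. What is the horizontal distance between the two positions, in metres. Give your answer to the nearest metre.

132 m

Δφ = 54.31209° − 54.31100° = +0.00109°; Δλ = 165.87380° − 165.87300° = +0.00080°.
1° along a meridian = πR/180 = 111195 m.
ΔN = Δφ × 111195 = 121.2 m; ΔE = Δλ × 111195 × cos(54.31100°) = +0.00080 × 111195 × 0.583385 = 51.9 m.
Distance = √(ΔE² + ΔN²) = √(51.9² + 121.2²) = 131.8 m.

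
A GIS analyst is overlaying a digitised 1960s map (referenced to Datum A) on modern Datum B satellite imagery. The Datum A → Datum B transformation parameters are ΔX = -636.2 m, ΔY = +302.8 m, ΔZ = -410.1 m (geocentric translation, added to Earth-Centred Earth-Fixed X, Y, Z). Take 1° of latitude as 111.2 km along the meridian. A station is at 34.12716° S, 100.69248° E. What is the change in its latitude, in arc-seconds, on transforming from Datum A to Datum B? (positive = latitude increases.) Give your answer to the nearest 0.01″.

Δφ = -3.44″

sin φ = -0.561031, cos φ = 0.827794, sin λ = 0.982637, cos λ = -0.185538.
North component: ΔN = −sin φ cos λ·ΔX − sin φ sin λ·ΔY + cos φ·ΔZ = −(-0.561031)(-0.185538)(-636.2) − (-0.561031)(0.982637)(302.8) + (0.827794)(-410.1) = -106.32 m.
1° of latitude spans 111200 m, so Δφ = -106.32 / 111200 × 3600 = -3.442″.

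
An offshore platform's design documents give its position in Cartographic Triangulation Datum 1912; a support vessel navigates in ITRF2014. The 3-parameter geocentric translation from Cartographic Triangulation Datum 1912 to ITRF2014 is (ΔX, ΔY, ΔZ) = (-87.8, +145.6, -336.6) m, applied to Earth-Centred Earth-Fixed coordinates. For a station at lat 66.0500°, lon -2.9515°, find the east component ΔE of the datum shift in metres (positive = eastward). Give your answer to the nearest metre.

ΔE = 141 m

At φ = 66.0500°, λ = -2.9515°: sin φ = 0.913900, cos φ = 0.405939, sin λ = -0.051491, cos λ = 0.998673.
ΔE = −sin λ·ΔX + cos λ·ΔY = −(-0.051491)·(-87.8) + (0.998673)·(145.6) = 140.89 m.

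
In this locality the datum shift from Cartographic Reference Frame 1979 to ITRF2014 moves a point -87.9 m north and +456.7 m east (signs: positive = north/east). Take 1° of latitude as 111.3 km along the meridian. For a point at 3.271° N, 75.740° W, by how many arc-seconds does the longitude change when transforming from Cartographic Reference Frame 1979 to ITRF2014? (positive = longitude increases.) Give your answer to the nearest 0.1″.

Δλ = 14.8″

At latitude 3.271°, cos φ = 0.998371.
1° of longitude at this latitude = 111.3 × cos φ = 111.12 km, so Δλ = 456.7 / 111118.7 = 0.0041100° = 14.796″.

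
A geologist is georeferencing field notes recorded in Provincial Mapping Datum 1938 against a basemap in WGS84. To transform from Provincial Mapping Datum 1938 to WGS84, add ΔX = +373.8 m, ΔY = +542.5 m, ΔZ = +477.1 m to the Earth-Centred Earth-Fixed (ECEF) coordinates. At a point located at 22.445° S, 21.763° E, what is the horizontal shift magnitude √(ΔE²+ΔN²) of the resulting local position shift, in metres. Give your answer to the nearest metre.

At φ = -22.445°, λ = 21.763°: sin φ = -0.381796, cos φ = 0.924246, sin λ = 0.370768, cos λ = 0.928725.
ΔE = −sin λ·ΔX + cos λ·ΔY = −(0.370768)·(373.8) + (0.928725)·(542.5) = 365.24 m.
ΔN = −sin φ cos λ·ΔX − sin φ sin λ·ΔY + cos φ·ΔZ = −(-0.381796)(0.928725)(373.8) − (-0.381796)(0.370768)(542.5) + (0.924246)(477.1) = 650.30 m.
Horizontal magnitude = √(ΔE² + ΔN²) = √(365.24² + 650.30²) = 745.85 m.

746 m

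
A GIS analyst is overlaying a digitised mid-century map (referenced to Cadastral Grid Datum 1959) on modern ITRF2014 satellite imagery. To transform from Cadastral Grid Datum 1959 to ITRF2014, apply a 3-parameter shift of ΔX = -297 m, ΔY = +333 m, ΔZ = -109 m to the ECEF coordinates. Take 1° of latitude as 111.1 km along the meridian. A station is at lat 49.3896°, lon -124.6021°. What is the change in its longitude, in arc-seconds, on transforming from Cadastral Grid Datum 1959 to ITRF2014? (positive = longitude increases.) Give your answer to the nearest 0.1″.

Δλ = -21.6″

sin φ = 0.759153, cos φ = 0.650912, sin λ = -0.823116, cos λ = -0.567874.
East component: ΔE = −sin λ·ΔX + cos λ·ΔY = −(-0.823116)(-297) + (-0.567874)(333) = -433.57 m.
1° of latitude spans 111100 m; at latitude φ, 1° of longitude spans that × cos φ = 72316.3 m, so Δλ = -433.57 / 72316.3 × 3600 = -21.584″.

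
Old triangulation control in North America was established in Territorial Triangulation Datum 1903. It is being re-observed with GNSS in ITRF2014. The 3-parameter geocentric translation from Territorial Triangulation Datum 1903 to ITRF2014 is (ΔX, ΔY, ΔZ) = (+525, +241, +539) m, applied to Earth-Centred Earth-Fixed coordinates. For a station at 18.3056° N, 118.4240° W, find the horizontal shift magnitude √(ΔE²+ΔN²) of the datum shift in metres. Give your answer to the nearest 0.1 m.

742.8 m

At φ = 18.3056°, λ = -118.4240°: sin φ = 0.314085, cos φ = 0.949395, sin λ = -0.879449, cos λ = -0.475993.
ΔE = −sin λ·ΔX + cos λ·ΔY = −(-0.879449)·(525) + (-0.475993)·(241) = 347.00 m.
ΔN = −sin φ cos λ·ΔX − sin φ sin λ·ΔY + cos φ·ΔZ = −(0.314085)(-0.475993)(525) − (0.314085)(-0.879449)(241) + (0.949395)(539) = 656.78 m.
Horizontal magnitude = √(ΔE² + ΔN²) = √(347.00² + 656.78²) = 742.81 m.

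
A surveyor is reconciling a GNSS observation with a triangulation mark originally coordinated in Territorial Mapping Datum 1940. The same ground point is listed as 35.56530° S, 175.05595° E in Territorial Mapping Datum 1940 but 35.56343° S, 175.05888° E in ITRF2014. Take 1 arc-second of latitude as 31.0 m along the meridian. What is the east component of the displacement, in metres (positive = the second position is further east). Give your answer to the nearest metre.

ΔE = 266 m

Δφ = -35.56343° − -35.56530° = +0.00187°; Δλ = 175.05888° − 175.05595° = +0.00293°.
1° of latitude = 3600 × 31.00 = 111600 m.
ΔN = Δφ × 111600 = 208.7 m; ΔE = Δλ × 111600 × cos(-35.56530°) = +0.00293 × 111600 × 0.813453 = 266.0 m.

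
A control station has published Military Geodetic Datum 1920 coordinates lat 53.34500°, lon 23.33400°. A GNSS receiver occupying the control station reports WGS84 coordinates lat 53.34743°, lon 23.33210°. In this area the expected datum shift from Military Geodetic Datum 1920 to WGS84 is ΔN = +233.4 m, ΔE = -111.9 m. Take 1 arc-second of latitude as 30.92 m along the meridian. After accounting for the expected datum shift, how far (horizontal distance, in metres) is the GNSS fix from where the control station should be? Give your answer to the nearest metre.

Observed coordinate differences: Δφ = +0.00243°, Δλ = -0.00190°.
Converting to metres (1° lat = 111312 m, cos φ = 0.596995): observed ΔN = 270.5 m, observed ΔE = -126.3 m.
Subtracting the expected shift leaves a residual of 270.5 − (233.4) = 37.1 m north and -126.3 − (-111.9) = -14.4 m east.
Residual distance = √(37.1² + (-14.4)²) = 39.8 m.

40 m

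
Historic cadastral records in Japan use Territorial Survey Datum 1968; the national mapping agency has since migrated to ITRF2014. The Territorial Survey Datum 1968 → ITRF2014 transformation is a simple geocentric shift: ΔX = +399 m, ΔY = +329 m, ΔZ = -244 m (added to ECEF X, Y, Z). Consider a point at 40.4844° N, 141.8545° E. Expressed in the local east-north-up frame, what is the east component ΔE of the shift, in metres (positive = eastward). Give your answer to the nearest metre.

At φ = 40.4844°, λ = 141.8545°: sin φ = 0.649241, cos φ = 0.760583, sin λ = 0.617661, cos λ = -0.786445.
ΔE = −sin λ·ΔX + cos λ·ΔY = −(0.617661)·(399) + (-0.786445)·(329) = -505.19 m.

ΔE = -505 m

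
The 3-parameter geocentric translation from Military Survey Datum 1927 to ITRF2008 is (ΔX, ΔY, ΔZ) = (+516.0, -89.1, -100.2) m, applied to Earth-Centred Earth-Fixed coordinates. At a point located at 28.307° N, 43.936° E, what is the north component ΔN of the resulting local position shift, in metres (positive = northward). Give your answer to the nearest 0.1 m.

ΔN = -235.1 m

At φ = 28.307°, λ = 43.936°: sin φ = 0.474196, cos φ = 0.880419, sin λ = 0.693854, cos λ = 0.720115.
ΔN = −sin φ cos λ·ΔX − sin φ sin λ·ΔY + cos φ·ΔZ = −(0.474196)(0.720115)(516.0) − (0.474196)(0.693854)(-89.1) + (0.880419)(-100.2) = -235.10 m.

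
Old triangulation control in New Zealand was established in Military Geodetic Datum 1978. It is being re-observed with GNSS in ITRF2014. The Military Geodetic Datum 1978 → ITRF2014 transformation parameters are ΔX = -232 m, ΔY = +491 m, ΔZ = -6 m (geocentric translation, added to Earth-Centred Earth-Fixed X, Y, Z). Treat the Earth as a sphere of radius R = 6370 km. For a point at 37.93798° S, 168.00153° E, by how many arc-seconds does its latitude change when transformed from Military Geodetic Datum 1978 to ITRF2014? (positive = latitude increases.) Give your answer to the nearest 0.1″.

Δφ = 6.4″

sin φ = -0.614808, cos φ = 0.788677, sin λ = 0.207886, cos λ = -0.978153.
North component: ΔN = −sin φ cos λ·ΔX − sin φ sin λ·ΔY + cos φ·ΔZ = −(-0.614808)(-0.978153)(-232) − (-0.614808)(0.207886)(491) + (0.788677)(-6) = 197.54 m.
1° of latitude spans πR/180 = 111177 m, so Δφ = 197.54 / 111177 × 3600 = 6.397″.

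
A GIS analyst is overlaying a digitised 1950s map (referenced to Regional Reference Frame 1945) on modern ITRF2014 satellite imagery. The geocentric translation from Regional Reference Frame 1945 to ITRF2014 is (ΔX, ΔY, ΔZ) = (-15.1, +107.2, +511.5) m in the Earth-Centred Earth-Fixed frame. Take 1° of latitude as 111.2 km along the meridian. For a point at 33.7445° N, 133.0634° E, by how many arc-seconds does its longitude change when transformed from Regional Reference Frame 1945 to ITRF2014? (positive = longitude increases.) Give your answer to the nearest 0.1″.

sin φ = 0.555490, cos φ = 0.831523, sin λ = 0.730599, cos λ = -0.682807.
East component: ΔE = −sin λ·ΔX + cos λ·ΔY = −(0.730599)(-15.1) + (-0.682807)(107.2) = -62.16 m.
1° of latitude spans 111200 m; at latitude φ, 1° of longitude spans that × cos φ = 92465.4 m, so Δλ = -62.16 / 92465.4 × 3600 = -2.420″.

Δλ = -2.4″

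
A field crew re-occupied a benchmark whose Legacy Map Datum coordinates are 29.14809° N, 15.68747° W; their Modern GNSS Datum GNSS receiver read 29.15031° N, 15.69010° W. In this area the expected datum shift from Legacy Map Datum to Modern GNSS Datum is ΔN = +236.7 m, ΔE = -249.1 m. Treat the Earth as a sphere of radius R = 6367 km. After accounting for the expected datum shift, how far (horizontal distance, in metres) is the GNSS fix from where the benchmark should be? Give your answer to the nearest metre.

12 m

Observed coordinate differences: Δφ = +0.00222°, Δλ = -0.00263°.
Converting to metres (1° lat = 111125 m, cos φ = 0.873364): observed ΔN = 246.7 m, observed ΔE = -255.2 m.
Subtracting the expected shift leaves a residual of 246.7 − (236.7) = 10.0 m north and -255.2 − (-249.1) = -6.1 m east.
Residual distance = √(10.0² + (-6.1)²) = 11.7 m.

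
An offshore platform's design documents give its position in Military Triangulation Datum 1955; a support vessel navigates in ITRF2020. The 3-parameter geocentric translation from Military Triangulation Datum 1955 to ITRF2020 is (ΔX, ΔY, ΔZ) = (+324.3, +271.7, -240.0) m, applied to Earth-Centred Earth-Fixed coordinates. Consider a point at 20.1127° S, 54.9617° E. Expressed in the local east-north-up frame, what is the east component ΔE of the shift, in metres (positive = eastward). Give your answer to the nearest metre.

At φ = -20.1127°, λ = 54.9617°: sin φ = -0.343868, cos φ = 0.939018, sin λ = 0.818768, cos λ = 0.574124.
ΔE = −sin λ·ΔX + cos λ·ΔY = −(0.818768)·(324.3) + (0.574124)·(271.7) = -109.54 m.

ΔE = -110 m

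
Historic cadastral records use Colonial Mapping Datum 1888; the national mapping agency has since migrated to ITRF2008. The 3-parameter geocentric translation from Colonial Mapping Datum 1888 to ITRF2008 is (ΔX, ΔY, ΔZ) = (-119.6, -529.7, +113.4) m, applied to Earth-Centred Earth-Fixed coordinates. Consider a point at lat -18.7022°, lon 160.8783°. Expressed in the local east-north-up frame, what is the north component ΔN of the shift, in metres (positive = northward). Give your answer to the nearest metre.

At φ = -18.7022°, λ = 160.8783°: sin φ = -0.320649, cos φ = 0.947198, sin λ = 0.327576, cos λ = -0.944825.
ΔN = −sin φ cos λ·ΔX − sin φ sin λ·ΔY + cos φ·ΔZ = −(-0.320649)(-0.944825)(-119.6) − (-0.320649)(0.327576)(-529.7) + (0.947198)(113.4) = 88.01 m.

ΔN = 88 m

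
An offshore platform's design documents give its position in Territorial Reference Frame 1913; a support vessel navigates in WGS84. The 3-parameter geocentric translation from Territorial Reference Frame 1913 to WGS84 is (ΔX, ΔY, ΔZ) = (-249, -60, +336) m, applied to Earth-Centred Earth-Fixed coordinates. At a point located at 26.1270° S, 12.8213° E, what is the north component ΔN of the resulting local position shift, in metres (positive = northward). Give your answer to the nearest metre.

The local north axis is (−sin φ cos λ, −sin φ sin λ, cos φ), giving ΔN = -106.916 − 5.863 + 301.668 = 188.89 m.

ΔN = 189 m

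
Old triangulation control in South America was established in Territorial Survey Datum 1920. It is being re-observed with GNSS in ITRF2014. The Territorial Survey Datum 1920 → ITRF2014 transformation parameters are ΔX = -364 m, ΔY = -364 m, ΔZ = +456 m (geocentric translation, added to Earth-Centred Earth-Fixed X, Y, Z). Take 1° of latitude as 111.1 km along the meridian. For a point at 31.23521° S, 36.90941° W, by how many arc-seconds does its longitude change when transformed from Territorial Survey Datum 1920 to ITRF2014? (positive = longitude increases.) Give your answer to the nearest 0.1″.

Δλ = -19.3″

sin φ = -0.518553, cos φ = 0.855046, sin λ = -0.600552, cos λ = 0.799586.
East component: ΔE = −sin λ·ΔX + cos λ·ΔY = −(-0.600552)(-364) + (0.799586)(-364) = -509.65 m.
1° of latitude spans 111100 m; at latitude φ, 1° of longitude spans that × cos φ = 94995.6 m, so Δλ = -509.65 / 94995.6 × 3600 = -19.314″.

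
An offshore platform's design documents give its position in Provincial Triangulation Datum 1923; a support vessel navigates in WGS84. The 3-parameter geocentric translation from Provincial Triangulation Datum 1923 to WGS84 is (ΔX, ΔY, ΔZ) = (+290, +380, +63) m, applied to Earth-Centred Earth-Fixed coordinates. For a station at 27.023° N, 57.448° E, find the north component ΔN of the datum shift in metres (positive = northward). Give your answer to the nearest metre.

ΔN = -160 m

At φ = 27.023°, λ = 57.448°: sin φ = 0.454348, cos φ = 0.890824, sin λ = 0.842903, cos λ = 0.538065.
ΔN = −sin φ cos λ·ΔX − sin φ sin λ·ΔY + cos φ·ΔZ = −(0.454348)(0.538065)(290) − (0.454348)(0.842903)(380) + (0.890824)(63) = -160.30 m.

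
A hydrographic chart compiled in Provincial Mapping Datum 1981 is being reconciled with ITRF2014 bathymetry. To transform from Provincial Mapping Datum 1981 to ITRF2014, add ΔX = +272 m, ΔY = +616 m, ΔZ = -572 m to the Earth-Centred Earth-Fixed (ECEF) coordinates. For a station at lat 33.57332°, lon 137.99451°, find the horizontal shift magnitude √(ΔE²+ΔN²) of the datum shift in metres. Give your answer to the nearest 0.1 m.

872.2 m

At φ = 33.57332°, λ = 137.99451°: sin φ = 0.553004, cos φ = 0.833179, sin λ = 0.669202, cos λ = -0.743081.
ΔE = −sin λ·ΔX + cos λ·ΔY = −(0.669202)·(272) + (-0.743081)·(616) = -639.76 m.
ΔN = −sin φ cos λ·ΔX − sin φ sin λ·ΔY + cos φ·ΔZ = −(0.553004)(-0.743081)(272) − (0.553004)(0.669202)(616) + (0.833179)(-572) = -592.77 m.
Horizontal magnitude = √(ΔE² + ΔN²) = √((-639.76)² + (-592.77)²) = 872.16 m.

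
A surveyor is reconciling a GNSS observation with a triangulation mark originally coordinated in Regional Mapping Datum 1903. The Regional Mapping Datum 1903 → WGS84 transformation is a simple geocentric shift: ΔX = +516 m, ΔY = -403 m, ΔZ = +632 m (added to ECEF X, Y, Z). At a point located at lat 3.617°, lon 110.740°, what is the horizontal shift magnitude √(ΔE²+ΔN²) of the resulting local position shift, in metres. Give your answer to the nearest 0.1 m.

At φ = 3.617°, λ = 110.740°: sin φ = 0.063087, cos φ = 0.998008, sin λ = 0.935197, cos λ = -0.354128.
ΔE = −sin λ·ΔX + cos λ·ΔY = −(0.935197)·(516) + (-0.354128)·(-403) = -339.85 m.
ΔN = −sin φ cos λ·ΔX − sin φ sin λ·ΔY + cos φ·ΔZ = −(0.063087)(-0.354128)(516) − (0.063087)(0.935197)(-403) + (0.998008)(632) = 666.05 m.
Horizontal magnitude = √(ΔE² + ΔN²) = √((-339.85)² + 666.05²) = 747.74 m.

747.7 m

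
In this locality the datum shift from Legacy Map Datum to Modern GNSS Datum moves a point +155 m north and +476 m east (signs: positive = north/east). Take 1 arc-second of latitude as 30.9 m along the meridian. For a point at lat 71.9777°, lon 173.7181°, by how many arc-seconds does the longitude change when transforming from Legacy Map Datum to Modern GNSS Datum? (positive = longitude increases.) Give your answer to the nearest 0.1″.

At latitude 71.9777°, cos φ = 0.309387.
1″ of longitude at this latitude = 30.90 × cos φ = 9.5601 m, so Δλ = 476.0 / 9.5601 = 49.790″.

Δλ = 49.8″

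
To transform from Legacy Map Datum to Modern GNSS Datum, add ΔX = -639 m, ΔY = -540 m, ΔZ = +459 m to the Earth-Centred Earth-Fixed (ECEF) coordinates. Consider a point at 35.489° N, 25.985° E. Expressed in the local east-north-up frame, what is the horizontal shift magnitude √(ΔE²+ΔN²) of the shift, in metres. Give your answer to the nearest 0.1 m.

869.2 m

The local east axis at (φ, λ) is (−sin λ, cos λ, 0), so ΔE = −sin(25.985°)·(-639) + cos(25.985°)·(-540) = -205.44 m.
The local north axis is (−sin φ cos λ, −sin φ sin λ, cos φ), giving ΔN = 333.468 + 137.353 + 373.730 = 844.55 m.
Horizontal magnitude = √(ΔE² + ΔN²) = √((-205.44)² + 844.55²) = 869.18 m.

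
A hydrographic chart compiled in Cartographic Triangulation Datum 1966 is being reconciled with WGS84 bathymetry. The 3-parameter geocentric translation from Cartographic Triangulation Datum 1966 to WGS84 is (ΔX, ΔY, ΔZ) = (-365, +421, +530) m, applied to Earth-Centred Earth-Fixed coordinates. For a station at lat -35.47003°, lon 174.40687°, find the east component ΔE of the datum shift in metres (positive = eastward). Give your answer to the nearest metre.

ΔE = -383 m

At φ = -35.47003°, λ = 174.40687°: sin φ = -0.580277, cos φ = 0.814419, sin λ = 0.097464, cos λ = -0.995239.
ΔE = −sin λ·ΔX + cos λ·ΔY = −(0.097464)·(-365) + (-0.995239)·(421) = -383.42 m.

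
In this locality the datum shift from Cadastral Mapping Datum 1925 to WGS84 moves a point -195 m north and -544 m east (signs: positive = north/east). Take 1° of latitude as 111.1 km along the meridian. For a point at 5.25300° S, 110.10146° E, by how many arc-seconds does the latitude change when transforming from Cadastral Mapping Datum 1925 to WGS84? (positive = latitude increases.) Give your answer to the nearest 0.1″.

Δφ = -6.3″

1° of latitude = 111.1 km, so Δφ = -195.0 / 111100 = -0.0017552° = -6.319″.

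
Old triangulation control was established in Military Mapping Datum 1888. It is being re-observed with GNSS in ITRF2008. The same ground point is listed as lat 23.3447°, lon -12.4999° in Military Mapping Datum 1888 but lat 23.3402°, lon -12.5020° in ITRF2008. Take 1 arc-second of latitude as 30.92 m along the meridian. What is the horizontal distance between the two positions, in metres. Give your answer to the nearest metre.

545 m

Δφ = 23.3402° − 23.3447° = -0.0045°; Δλ = -12.5020° − -12.4999° = -0.0021°.
1° of latitude = 3600 × 30.92 = 111312 m.
ΔN = Δφ × 111312 = -500.9 m; ΔE = Δλ × 111312 × cos(23.3447°) = -0.0021 × 111312 × 0.918138 = -214.6 m.
Distance = √(ΔE² + ΔN²) = √((-214.6)² + (-500.9)²) = 544.9 m.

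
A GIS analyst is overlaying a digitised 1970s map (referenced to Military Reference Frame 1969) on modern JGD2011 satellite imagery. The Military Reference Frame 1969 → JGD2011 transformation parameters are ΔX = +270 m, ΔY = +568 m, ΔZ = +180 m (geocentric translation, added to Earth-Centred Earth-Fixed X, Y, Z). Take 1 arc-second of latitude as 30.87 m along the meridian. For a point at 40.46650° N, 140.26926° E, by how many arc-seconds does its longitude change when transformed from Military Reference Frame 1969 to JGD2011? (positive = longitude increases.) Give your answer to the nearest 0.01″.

Δλ = -25.95″

sin φ = 0.649003, cos φ = 0.760786, sin λ = 0.639181, cos λ = -0.769057.
East component: ΔE = −sin λ·ΔX + cos λ·ΔY = −(0.639181)(270) + (-0.769057)(568) = -609.40 m.
1° of latitude spans 3600 × 30.87 = 111132 m; at latitude φ, 1° of longitude spans that × cos φ = 84547.6 m, so Δλ = -609.40 / 84547.6 × 3600 = -25.948″.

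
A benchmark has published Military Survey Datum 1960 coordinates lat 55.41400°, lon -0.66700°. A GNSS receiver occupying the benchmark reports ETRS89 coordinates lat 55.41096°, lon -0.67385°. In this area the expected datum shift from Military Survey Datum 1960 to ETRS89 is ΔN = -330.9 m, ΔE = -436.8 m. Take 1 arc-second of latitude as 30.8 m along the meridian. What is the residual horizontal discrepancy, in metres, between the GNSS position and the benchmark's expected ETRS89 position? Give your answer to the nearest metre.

8 m

Observed coordinate differences: Δφ = -0.00304°, Δλ = -0.00685°.
Converting to metres (1° lat = 110880 m, cos φ = 0.567643): observed ΔN = -337.1 m, observed ΔE = -431.1 m.
Subtracting the expected shift leaves a residual of -337.1 − (-330.9) = -6.2 m north and -431.1 − (-436.8) = 5.7 m east.
Residual distance = √((-6.2)² + 5.7²) = 8.4 m.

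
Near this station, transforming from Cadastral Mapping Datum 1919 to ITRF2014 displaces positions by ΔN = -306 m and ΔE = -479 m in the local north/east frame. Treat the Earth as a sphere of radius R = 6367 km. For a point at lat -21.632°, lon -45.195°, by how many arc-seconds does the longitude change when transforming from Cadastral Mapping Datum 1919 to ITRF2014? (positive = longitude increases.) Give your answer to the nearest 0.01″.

At latitude -21.632°, cos φ = 0.929571.
One radian of longitude at latitude φ spans R cos φ, so Δλ = ΔE / (R cos φ) = -479.0 / (6367000 × 0.929571) = -8.0932e-05 rad = -16.693″.

Δλ = -16.69″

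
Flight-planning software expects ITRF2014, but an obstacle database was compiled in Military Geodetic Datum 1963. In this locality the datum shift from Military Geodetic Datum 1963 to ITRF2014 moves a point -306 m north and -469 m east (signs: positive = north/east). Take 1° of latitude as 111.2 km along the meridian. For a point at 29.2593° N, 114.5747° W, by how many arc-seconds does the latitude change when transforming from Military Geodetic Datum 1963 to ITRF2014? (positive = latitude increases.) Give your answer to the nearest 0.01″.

1° of latitude = 111.2 km, so Δφ = -306.0 / 111200 = -0.0027518° = -9.906″.

Δφ = -9.91″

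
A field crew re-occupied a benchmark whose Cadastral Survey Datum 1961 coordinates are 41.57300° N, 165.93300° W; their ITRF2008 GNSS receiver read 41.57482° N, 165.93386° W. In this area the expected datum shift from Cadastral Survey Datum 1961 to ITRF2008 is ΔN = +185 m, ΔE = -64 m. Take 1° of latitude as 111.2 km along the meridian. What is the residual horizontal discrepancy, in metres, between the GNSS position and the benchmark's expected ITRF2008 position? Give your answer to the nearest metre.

19 m

Observed coordinate differences: Δφ = +0.00182°, Δλ = -0.00086°.
Converting to metres (1° lat = 111200 m, cos φ = 0.748111): observed ΔN = 202.4 m, observed ΔE = -71.5 m.
Subtracting the expected shift leaves a residual of 202.4 − (185) = 17.4 m north and -71.5 − (-64) = -7.5 m east.
Residual distance = √(17.4² + (-7.5)²) = 19.0 m.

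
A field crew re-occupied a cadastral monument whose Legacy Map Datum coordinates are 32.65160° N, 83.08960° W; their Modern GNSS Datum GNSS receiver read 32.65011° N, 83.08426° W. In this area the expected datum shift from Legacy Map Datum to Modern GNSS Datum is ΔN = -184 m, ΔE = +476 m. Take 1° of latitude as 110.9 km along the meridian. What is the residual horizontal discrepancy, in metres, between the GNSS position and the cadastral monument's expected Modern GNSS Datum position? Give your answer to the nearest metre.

Observed coordinate differences: Δφ = -0.00149°, Δλ = +0.00534°.
Converting to metres (1° lat = 110900 m, cos φ = 0.841967): observed ΔN = -165.2 m, observed ΔE = 498.6 m.
Subtracting the expected shift leaves a residual of -165.2 − (-184) = 18.8 m north and 498.6 − (476) = 22.6 m east.
Residual distance = √(18.8² + 22.6²) = 29.4 m.

29 m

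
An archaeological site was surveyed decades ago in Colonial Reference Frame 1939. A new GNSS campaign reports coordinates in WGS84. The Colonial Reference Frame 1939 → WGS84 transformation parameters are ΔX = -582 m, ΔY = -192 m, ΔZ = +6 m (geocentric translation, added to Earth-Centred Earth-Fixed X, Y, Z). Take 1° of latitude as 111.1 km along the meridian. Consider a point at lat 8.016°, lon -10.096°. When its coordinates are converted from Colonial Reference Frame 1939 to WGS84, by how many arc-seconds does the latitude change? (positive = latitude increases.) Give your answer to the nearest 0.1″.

Δφ = 2.6″

sin φ = 0.139450, cos φ = 0.990229, sin λ = -0.175298, cos λ = 0.984515.
North component: ΔN = −sin φ cos λ·ΔX − sin φ sin λ·ΔY + cos φ·ΔZ = −(0.139450)(0.984515)(-582) − (0.139450)(-0.175298)(-192) + (0.990229)(6) = 81.15 m.
1° of latitude spans 111100 m, so Δφ = 81.15 / 111100 × 3600 = 2.630″.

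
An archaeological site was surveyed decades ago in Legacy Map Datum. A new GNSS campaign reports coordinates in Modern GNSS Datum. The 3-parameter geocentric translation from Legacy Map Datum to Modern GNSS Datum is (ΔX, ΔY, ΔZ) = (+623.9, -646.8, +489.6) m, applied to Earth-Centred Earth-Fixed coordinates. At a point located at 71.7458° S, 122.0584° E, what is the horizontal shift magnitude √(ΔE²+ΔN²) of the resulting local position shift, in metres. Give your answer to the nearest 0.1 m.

The local east axis at (φ, λ) is (−sin λ, cos λ, 0), so ΔE = −sin(122.0584°)·623.9 + cos(122.0584°)·(-646.8) = -185.45 m.
The local north axis is (−sin φ cos λ, −sin φ sin λ, cos φ), giving ΔN = -314.491 − 520.582 + 153.359 = -681.71 m.
Horizontal magnitude = √(ΔE² + ΔN²) = √((-185.45)² + (-681.71)²) = 706.49 m.

706.5 m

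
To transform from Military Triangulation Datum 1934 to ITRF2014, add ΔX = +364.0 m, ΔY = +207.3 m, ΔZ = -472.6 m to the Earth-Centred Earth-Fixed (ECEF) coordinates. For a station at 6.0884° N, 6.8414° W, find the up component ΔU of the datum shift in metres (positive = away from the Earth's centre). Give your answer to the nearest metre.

At φ = 6.0884°, λ = -6.8414°: sin φ = 0.106063, cos φ = 0.994359, sin λ = -0.119121, cos λ = 0.992880.
ΔU = cos φ cos λ·ΔX + cos φ sin λ·ΔY + sin φ·ΔZ = (0.994359)(0.992880)(364.0) + (0.994359)(-0.119121)(207.3) + (0.106063)(-472.6) = 284.69 m.

ΔU = 285 m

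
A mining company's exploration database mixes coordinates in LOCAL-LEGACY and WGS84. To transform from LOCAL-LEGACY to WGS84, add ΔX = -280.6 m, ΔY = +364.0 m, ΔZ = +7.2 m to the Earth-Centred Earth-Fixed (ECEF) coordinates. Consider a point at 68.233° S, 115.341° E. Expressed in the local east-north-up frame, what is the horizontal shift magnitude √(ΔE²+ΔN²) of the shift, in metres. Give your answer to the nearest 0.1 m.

431.0 m

At φ = -68.233°, λ = 115.341°: sin φ = -0.928700, cos φ = 0.370833, sin λ = 0.903777, cos λ = -0.428005.
ΔE = −sin λ·ΔX + cos λ·ΔY = −(0.903777)·(-280.6) + (-0.428005)·(364.0) = 97.81 m.
ΔN = −sin φ cos λ·ΔX − sin φ sin λ·ΔY + cos φ·ΔZ = −(-0.928700)(-0.428005)(-280.6) − (-0.928700)(0.903777)(364.0) + (0.370833)(7.2) = 419.72 m.
Horizontal magnitude = √(ΔE² + ΔN²) = √(97.81² + 419.72²) = 430.97 m.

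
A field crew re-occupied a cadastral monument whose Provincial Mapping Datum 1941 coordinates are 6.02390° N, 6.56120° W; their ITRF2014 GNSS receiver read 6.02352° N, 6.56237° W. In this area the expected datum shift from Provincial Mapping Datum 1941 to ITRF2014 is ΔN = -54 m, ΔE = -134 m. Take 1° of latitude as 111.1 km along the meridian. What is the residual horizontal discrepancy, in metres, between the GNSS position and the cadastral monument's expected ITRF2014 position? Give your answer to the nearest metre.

13 m

Observed coordinate differences: Δφ = -0.00038°, Δλ = -0.00117°.
Converting to metres (1° lat = 111100 m, cos φ = 0.994478): observed ΔN = -42.2 m, observed ΔE = -129.3 m.
Subtracting the expected shift leaves a residual of -42.2 − (-54) = 11.8 m north and -129.3 − (-134) = 4.7 m east.
Residual distance = √(11.8² + 4.7²) = 12.7 m.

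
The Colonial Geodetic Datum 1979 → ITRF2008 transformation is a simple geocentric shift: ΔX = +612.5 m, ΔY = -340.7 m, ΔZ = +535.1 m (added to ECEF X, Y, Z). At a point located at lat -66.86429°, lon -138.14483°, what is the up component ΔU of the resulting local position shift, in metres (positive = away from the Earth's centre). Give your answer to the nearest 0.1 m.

At φ = -66.86429°, λ = -138.14483°: sin φ = -0.919577, cos φ = 0.392910, sin λ = -0.667250, cos λ = -0.744834.
ΔU = cos φ cos λ·ΔX + cos φ sin λ·ΔY + sin φ·ΔZ = (0.392910)(-0.744834)(612.5) + (0.392910)(-0.667250)(-340.7) + (-0.919577)(535.1) = -581.99 m.

ΔU = -582.0 m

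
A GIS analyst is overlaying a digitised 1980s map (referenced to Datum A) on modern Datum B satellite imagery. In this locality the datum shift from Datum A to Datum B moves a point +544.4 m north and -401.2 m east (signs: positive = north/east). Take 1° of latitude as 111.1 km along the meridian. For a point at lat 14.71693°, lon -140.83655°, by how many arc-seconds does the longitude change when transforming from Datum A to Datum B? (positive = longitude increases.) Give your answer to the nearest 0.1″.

Δλ = -13.4″

At latitude 14.71693°, cos φ = 0.967193.
1° of longitude at this latitude = 111.1 × cos φ = 107.46 km, so Δλ = -401.2 / 107455.1 = -0.0037337° = -13.441″.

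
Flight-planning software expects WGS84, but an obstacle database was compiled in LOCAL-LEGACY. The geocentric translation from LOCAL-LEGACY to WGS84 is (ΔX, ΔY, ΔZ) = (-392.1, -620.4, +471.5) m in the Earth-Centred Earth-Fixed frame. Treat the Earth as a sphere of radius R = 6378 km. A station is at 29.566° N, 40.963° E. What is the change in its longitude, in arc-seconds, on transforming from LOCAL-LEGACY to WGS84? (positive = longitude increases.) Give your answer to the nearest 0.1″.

Δλ = -7.9″

sin φ = 0.493426, cos φ = 0.869788, sin λ = 0.655572, cos λ = 0.755133.
East component: ΔE = −sin λ·ΔX + cos λ·ΔY = −(0.655572)(-392.1) + (0.755133)(-620.4) = -211.43 m.
1° of latitude spans πR/180 = 111317 m; at latitude φ, 1° of longitude spans that × cos φ = 96822.3 m, so Δλ = -211.43 / 96822.3 × 3600 = -7.861″.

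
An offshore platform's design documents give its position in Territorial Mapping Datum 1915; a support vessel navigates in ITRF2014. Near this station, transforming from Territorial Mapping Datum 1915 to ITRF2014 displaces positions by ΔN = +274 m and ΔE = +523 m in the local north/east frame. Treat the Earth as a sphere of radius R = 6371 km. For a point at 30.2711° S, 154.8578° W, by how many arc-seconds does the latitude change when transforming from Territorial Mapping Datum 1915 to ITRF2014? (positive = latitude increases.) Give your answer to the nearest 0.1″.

Δφ = 8.9″

On a sphere of radius R, 1 rad of latitude = R, so Δφ = ΔN / R = 274.0 / 6371000 = 4.3007e-05 rad = 8.871″.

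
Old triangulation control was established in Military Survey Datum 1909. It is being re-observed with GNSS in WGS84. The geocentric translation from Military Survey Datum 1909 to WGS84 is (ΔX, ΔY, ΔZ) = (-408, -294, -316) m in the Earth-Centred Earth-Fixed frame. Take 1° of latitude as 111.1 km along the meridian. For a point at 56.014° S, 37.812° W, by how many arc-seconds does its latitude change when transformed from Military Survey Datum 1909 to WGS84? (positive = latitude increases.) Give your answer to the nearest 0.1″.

Δφ = -9.5″

sin φ = -0.829174, cos φ = 0.558990, sin λ = -0.613073, cos λ = 0.790027.
North component: ΔN = −sin φ cos λ·ΔX − sin φ sin λ·ΔY + cos φ·ΔZ = −(-0.829174)(0.790027)(-408) − (-0.829174)(-0.613073)(-294) + (0.558990)(-316) = -294.46 m.
1° of latitude spans 111100 m, so Δφ = -294.46 / 111100 × 3600 = -9.541″.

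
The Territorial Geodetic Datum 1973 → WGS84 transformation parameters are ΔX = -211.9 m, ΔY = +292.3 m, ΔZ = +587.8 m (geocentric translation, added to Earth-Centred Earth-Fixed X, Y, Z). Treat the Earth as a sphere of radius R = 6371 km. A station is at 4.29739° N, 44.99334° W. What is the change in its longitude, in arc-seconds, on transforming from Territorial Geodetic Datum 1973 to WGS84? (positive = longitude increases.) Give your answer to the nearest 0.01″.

sin φ = 0.074933, cos φ = 0.997189, sin λ = -0.707025, cos λ = 0.707189.
East component: ΔE = −sin λ·ΔX + cos λ·ΔY = −(-0.707025)(-211.9) + (0.707189)(292.3) = 56.89 m.
1° of latitude spans πR/180 = 111195 m; at latitude φ, 1° of longitude spans that × cos φ = 110882.3 m, so Δλ = 56.89 / 110882.3 × 3600 = 1.847″.

Δλ = 1.85″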